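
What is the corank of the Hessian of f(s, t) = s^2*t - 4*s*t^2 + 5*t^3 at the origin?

2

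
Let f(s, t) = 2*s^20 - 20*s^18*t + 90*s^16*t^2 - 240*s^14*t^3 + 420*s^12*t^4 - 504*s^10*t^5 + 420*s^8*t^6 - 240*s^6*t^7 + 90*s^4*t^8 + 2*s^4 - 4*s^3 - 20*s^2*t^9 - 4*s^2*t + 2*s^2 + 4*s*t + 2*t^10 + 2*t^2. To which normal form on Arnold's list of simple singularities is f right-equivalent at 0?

The Hessian of f at 0 has rank 1. Corank 1: A-series; mu = 9 gives A_9.

A_9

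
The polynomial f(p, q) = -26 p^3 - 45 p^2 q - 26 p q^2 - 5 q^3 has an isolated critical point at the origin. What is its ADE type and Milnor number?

The Hessian of f at 0 is [[0, 0], [0, 0]] with rank 0, so corank 2. A Groebner basis of the Jacobian ideal J(f) in C{p,q} is {q^3, p^2 + q^2/3, p*q}; counting standard monomials gives mu = 4. Corank 2; j^3 = -(2*p + q)*(13*p^2 + 16*p*q + 5*q^2) splits into three distinct lines over C (the quadratic factor has nonzero discriminant), so D_4.

Type D_4, Milnor number mu = 4.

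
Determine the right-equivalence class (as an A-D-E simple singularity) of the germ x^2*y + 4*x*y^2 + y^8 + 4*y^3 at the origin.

D9

The Hessian of f at 0 has rank 0. Corank 2; j^3 = y*(x + 2*y)^2 has shape L^2 M (L != M), so D-series; mu = 9 gives D_9.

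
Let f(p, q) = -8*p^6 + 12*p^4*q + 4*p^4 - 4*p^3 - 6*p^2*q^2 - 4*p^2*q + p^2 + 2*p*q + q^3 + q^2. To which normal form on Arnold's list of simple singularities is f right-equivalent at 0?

A_{2}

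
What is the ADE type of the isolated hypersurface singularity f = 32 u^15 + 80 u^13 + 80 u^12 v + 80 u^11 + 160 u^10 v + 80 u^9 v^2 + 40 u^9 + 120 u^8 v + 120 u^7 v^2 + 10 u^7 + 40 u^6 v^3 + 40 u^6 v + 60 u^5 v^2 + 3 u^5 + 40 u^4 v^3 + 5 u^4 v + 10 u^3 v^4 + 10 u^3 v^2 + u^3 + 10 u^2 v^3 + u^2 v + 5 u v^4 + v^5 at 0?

The Hessian of f at 0 has rank 0. Corank 2; j^3 = u^2*(u + v) has shape L^2 M (L != M), so D-series; mu = 6 gives D_6.

D6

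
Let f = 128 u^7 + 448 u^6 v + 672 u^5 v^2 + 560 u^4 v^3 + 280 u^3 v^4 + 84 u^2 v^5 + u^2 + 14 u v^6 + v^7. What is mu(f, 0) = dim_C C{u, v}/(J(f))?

The Hessian of f at 0 has rank 1. Corank 1: A-series; mu = 6 gives A_6.

6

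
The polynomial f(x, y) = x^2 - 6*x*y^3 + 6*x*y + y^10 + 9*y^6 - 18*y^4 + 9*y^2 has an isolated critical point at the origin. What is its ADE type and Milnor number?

Type A_9, Milnor number mu = 9.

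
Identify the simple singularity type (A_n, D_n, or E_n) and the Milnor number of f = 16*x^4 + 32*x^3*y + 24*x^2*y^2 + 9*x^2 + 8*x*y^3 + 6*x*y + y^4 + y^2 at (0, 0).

The Hessian of f at 0 is [[18, 6], [6, 2]] with rank 1, so corank 1. A Groebner basis of the Jacobian ideal J(f) in C{x,y} is {y^3, x + y/3}; counting standard monomials gives mu = 3. Corank 1: A-series; mu = 3 gives A_3.

Type A3, Milnor number mu = 3.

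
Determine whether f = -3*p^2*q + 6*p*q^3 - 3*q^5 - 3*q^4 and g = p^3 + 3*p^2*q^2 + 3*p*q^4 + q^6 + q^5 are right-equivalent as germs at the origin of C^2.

No.

The Hessian of f at 0 has rank 0. Corank 2; j^3 = -3*p^2*q has shape L^2 M (L != M), so D-series; mu = 5 gives D_5. The Hessian of g at 0 has rank 0. Corank 2; j^3 = p^3 is a perfect cube, so E-series; the 5-jet and mu = 8 give E_8. f is D_5 but g is E_8, hence not right-equivalent.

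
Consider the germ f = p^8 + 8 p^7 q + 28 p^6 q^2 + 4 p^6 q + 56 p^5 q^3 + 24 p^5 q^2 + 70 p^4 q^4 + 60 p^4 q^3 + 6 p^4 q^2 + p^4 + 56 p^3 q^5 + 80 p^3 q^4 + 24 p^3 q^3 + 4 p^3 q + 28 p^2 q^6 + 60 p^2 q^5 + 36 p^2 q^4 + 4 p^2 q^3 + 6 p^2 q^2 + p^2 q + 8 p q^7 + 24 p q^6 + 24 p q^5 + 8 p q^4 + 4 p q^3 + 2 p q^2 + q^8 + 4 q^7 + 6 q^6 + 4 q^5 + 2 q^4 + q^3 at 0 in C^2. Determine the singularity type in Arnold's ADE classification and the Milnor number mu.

The Hessian of f at 0 is [[0, 0], [0, 0]] with rank 0, so corank 2. A Groebner basis of the Jacobian ideal J(f) in C{p,q} is {p^3 - p^2/4 + q^2/4, p^2/4 + q^3 - q^2/4, p*q + q^2}; counting standard monomials gives mu = 5. Corank 2; j^3 = q*(p + q)^2 has shape L^2 M (L != M), so D-series; mu = 5 gives D_5.

Type D_5, Milnor number mu = 5.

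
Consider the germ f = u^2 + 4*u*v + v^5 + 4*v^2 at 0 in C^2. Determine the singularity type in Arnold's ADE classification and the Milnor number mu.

Type A_{4}, Milnor number mu = 4.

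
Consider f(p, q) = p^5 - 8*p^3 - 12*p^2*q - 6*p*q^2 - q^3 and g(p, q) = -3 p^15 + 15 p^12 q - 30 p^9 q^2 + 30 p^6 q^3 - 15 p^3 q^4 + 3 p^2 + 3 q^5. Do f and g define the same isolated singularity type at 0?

No.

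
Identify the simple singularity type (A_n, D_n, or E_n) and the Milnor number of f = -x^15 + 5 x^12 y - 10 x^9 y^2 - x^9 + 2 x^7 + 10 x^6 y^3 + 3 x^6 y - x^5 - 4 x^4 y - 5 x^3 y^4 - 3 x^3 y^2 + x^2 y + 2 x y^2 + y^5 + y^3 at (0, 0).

Type D6, Milnor number mu = 6.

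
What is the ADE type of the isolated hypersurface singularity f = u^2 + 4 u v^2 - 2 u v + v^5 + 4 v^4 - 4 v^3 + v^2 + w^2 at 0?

The Hessian of f at 0 has rank 2. Corank 1: A-series; mu = 4 gives A_4.

A_{4}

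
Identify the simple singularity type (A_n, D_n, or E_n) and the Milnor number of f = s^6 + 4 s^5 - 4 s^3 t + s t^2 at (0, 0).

The Hessian of f at 0 has rank 0. Corank 2; j^3 = s*t^2 has shape L^2 M (L != M), so D-series; mu = 7 gives D_7.

Type D_{7}, Milnor number mu = 7.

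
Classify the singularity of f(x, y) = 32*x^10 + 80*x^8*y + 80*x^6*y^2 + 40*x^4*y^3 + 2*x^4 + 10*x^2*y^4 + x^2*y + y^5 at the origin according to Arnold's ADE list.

The Hessian of f at 0 has rank 0. Corank 2; j^3 = x^2*y has shape L^2 M (L != M), so D-series; mu = 6 gives D_6.

D_{6}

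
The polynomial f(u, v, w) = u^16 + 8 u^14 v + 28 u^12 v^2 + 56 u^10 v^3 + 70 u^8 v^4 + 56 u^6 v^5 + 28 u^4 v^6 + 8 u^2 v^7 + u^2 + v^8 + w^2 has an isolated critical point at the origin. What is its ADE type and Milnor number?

The Hessian of f at 0 has rank 2. Corank 1: A-series; mu = 7 gives A_7.

Type A_{7}, Milnor number mu = 7.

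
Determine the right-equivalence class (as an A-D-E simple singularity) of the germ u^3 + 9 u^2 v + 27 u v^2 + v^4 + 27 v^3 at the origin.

The Hessian of f at 0 has rank 0. Corank 2; j^3 = (u + 3*v)^3 is a perfect cube, so E-series; the 4-jet and mu = 6 give E_6.

E6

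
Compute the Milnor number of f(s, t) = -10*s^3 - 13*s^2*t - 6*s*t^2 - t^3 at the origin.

The Hessian of f at 0 has rank 0. Corank 2; j^3 = -(2*s + t)*(5*s^2 + 4*s*t + t^2) splits into three distinct lines over C (the quadratic factor has nonzero discriminant), so D_4.

4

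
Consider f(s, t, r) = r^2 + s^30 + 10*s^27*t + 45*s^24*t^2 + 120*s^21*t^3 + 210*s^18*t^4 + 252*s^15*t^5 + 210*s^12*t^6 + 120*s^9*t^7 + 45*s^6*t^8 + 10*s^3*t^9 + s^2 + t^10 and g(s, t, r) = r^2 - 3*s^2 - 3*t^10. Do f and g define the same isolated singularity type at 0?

Yes.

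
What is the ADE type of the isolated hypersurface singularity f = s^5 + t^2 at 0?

A4

The Hessian of f at 0 has rank 1. Corank 1: A-series; mu = 4 gives A_4.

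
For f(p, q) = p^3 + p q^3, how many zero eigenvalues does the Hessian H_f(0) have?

Hessian at 0 has rank 0.

2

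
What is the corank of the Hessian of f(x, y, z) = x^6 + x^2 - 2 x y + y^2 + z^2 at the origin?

The Hessian at 0 is [[2, -2, 0], [-2, 2, 0], [0, 0, 2]] of rank 2; hence corank 1.

1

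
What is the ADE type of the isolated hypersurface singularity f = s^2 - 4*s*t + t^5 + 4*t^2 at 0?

A_{4}

The Hessian of f at 0 is [[2, -4], [-4, 8]] with rank 1, so corank 1. A Groebner basis of the Jacobian ideal J(f) in C{s,t} is {t^4, s - 2*t}; counting standard monomials gives mu = 4. Corank 1: A-series; mu = 4 gives A_4.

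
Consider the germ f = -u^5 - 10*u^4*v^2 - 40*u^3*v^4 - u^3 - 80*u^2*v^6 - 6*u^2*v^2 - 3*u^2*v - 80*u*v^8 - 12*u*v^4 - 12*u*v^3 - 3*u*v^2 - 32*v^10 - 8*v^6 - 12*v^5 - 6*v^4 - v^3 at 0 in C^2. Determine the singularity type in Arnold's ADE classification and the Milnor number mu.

Type E_{8}, Milnor number mu = 8.

The Hessian of f at 0 has rank 0. Corank 2; j^3 = -(u + v)^3 is a perfect cube, so E-series; the 5-jet and mu = 8 give E_8.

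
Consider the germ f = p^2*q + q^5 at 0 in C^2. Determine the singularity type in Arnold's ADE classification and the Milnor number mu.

Type D6, Milnor number mu = 6.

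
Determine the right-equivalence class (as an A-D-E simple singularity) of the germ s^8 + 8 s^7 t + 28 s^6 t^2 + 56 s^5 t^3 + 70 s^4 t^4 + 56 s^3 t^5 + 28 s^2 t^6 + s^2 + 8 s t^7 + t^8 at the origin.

A_7

The Hessian of f at 0 is [[2, 0], [0, 0]] with rank 1, so corank 1. A Groebner basis of the Jacobian ideal J(f) in C{s,t} is {t^7, s}; counting standard monomials gives mu = 7. Corank 1: A-series; mu = 7 gives A_7.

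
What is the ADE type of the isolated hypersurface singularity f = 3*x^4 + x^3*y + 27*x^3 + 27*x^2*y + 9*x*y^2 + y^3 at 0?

The Hessian of f at 0 is [[0, 0], [0, 0]] with rank 0, so corank 2. A Groebner basis of the Jacobian ideal J(f) in C{x,y} is {19683*x^2 + 13122*x*y + y^4 - 27*y^3 + 2187*y^2, x^3 + 27*x^2 + 18*x*y + 3*y^2, x^2*y - 81*x^2 - 54*x*y - 9*y^2, 162*x^2 + x*y^2 + 108*x*y + y^3/9 + 18*y^2}; counting standard monomials gives mu = 7. Corank 2; j^3 = (3*x + y)^3 is a perfect cube, so E-series; the 4-jet and mu = 7 give E_7.

E7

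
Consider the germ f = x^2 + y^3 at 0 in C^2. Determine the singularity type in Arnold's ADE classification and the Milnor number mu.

Type A_2, Milnor number mu = 2.

The Hessian of f at 0 is [[2, 0], [0, 0]] with rank 1, so corank 1. A Groebner basis of the Jacobian ideal J(f) in C{x,y} is {y^2, x}; counting standard monomials gives mu = 2. Corank 1: A-series; mu = 2 gives A_2.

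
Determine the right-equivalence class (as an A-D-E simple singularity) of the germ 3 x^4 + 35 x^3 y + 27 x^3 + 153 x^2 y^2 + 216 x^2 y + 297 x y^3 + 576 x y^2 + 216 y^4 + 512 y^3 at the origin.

E_7

The Hessian of f at 0 is [[0, 0], [0, 0]] with rank 0, so corank 2. A Groebner basis of the Jacobian ideal J(f) in C{x,y} is {19683*x^2 + 104976*x*y + y^4 + 27*y^3 + 139968*y^2, x^3 + 3672*x^2 + 19584*x*y + 24*y^3 + 26112*y^2, x^2*y - 891*x^2 - 4752*x*y - 25*y^3/3 - 6336*y^2, 162*x^2 + x*y^2 + 864*x*y + 26*y^3/9 + 1152*y^2}; counting standard monomials gives mu = 7. Corank 2; j^3 = (3*x + 8*y)^3 is a perfect cube, so E-series; the 4-jet and mu = 7 give E_7.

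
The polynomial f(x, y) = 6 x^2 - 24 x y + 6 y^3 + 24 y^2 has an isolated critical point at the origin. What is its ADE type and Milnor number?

The Hessian of f at 0 has rank 1. Corank 1: A-series; mu = 2 gives A_2.

Type A_2, Milnor number mu = 2.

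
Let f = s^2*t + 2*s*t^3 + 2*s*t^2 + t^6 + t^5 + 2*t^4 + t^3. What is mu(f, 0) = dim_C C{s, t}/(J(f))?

7

The Hessian of f at 0 is [[0, 0], [0, 0]] with rank 0, so corank 2. A Groebner basis of the Jacobian ideal J(f) in C{s,t} is {s^3 - s^2/2 - 7*s*t^2/2 + 3*s*t/2 + 2*t^2, s^2*t + s^2/6 + 13*s*t^2/6 - 5*s*t/6 - t^2, s*t + t^3 + t^2}; counting standard monomials gives mu = 7. Corank 2; j^3 = t*(s + t)^2 has shape L^2 M (L != M), so D-series; mu = 7 gives D_7.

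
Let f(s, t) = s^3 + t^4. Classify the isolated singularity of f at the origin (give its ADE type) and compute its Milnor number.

Type E_{6}, Milnor number mu = 6.

The Hessian of f at 0 has rank 0. Corank 2; j^3 = s^3 is a perfect cube, so E-series; the 4-jet and mu = 6 give E_6.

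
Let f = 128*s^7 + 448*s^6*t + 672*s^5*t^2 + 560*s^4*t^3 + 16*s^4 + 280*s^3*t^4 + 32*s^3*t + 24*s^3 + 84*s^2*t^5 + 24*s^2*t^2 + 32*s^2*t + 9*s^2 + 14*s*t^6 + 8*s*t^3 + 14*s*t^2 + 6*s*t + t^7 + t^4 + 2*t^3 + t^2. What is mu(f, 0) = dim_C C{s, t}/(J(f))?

The Hessian of f at 0 has rank 1. Corank 1: A-series; mu = 6 gives A_6.

6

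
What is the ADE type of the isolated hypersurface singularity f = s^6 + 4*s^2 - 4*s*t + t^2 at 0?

A_{5}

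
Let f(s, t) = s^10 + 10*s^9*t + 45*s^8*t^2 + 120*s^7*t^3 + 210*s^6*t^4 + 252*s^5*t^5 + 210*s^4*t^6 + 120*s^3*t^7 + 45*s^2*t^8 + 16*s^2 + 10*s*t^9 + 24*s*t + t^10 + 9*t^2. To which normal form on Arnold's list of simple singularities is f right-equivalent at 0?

A_9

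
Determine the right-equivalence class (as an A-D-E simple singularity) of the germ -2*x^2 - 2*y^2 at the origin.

A_{1}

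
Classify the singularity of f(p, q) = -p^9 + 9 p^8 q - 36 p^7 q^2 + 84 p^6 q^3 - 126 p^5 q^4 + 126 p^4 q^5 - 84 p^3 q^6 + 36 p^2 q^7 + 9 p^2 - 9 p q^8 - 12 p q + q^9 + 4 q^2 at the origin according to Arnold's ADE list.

The Hessian of f at 0 has rank 1. Corank 1: A-series; mu = 8 gives A_8.

A_{8}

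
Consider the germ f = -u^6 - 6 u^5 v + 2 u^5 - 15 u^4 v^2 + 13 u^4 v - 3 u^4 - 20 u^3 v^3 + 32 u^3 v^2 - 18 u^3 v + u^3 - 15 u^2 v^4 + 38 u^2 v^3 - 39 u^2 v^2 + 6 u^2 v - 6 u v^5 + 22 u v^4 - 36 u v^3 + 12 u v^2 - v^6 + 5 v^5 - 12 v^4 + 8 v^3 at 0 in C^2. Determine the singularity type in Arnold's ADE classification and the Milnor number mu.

Type E_8, Milnor number mu = 8.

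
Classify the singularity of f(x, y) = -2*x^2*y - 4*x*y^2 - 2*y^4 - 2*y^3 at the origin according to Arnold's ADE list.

D_5

The Hessian of f at 0 has rank 0. Corank 2; j^3 = -2*y*(x + y)^2 has shape L^2 M (L != M), so D-series; mu = 5 gives D_5.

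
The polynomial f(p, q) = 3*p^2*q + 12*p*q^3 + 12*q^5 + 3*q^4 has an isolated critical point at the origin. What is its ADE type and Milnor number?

Type D_5, Milnor number mu = 5.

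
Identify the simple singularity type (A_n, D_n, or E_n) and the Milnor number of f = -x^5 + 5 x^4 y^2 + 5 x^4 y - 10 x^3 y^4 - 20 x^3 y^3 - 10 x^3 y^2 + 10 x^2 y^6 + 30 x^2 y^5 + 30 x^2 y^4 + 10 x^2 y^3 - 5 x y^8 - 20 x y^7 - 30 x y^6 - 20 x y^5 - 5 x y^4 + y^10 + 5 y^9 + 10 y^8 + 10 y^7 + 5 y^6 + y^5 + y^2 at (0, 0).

Type A_4, Milnor number mu = 4.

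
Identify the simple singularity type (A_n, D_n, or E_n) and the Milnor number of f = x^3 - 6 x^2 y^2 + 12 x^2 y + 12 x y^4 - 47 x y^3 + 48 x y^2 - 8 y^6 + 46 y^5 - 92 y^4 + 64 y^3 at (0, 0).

Type E7, Milnor number mu = 7.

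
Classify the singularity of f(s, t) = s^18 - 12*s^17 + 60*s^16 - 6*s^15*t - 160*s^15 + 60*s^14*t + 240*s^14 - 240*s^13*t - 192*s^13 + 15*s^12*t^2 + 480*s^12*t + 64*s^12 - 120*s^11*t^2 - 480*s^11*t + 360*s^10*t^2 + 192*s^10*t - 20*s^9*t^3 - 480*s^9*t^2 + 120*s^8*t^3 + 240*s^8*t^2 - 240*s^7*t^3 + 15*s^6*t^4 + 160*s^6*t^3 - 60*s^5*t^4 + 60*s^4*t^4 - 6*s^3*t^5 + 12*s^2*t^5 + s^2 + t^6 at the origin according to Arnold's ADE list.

A_{5}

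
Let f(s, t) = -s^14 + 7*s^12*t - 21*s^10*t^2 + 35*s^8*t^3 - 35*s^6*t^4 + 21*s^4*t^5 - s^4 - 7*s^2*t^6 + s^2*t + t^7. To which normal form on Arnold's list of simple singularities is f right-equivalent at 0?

D_{8}

The Hessian of f at 0 is [[0, 0], [0, 0]] with rank 0, so corank 2. A Groebner basis of the Jacobian ideal J(f) in C{s,t} is {s^2/7 + t^6, s^3, s*t}; counting standard monomials gives mu = 8. Corank 2; j^3 = s^2*t has shape L^2 M (L != M), so D-series; mu = 8 gives D_8.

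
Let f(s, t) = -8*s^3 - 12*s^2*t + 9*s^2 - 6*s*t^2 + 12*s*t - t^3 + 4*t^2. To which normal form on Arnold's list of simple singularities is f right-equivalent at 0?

A_2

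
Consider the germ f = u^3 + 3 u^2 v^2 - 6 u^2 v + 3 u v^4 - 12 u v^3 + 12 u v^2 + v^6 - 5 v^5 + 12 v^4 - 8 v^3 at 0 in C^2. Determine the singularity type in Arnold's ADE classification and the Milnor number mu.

Type E_{8}, Milnor number mu = 8.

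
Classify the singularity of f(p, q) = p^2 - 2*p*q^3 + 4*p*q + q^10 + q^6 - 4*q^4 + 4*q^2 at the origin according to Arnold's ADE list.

A_{9}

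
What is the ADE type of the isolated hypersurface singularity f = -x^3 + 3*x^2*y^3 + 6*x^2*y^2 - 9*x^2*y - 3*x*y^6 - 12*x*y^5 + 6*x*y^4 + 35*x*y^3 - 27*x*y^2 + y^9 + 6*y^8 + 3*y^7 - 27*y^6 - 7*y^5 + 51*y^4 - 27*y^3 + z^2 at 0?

The Hessian of f at 0 has rank 1. Corank 2; j^3 = -(x + 3*y)^3 is a perfect cube, so E-series; the 4-jet and mu = 7 give E_7.

E7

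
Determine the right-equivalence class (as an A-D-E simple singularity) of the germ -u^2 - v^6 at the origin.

A_{5}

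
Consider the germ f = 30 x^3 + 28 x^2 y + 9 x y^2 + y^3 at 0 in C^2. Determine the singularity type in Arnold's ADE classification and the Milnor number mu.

The Hessian of f at 0 has rank 0. Corank 2; j^3 = (3*x + y)*(10*x^2 + 6*x*y + y^2) splits into three distinct lines over C (the quadratic factor has nonzero discriminant), so D_4.

Type D_{4}, Milnor number mu = 4.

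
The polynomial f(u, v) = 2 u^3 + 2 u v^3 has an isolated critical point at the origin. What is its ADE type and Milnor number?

The Hessian of f at 0 has rank 0. Corank 2; j^3 = 2*u^3 is a perfect cube, so E-series; the 4-jet and mu = 7 give E_7.

Type E7, Milnor number mu = 7.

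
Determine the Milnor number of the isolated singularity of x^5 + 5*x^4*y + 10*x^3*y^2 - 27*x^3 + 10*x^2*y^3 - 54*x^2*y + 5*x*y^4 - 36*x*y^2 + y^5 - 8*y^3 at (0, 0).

The Hessian of f at 0 has rank 0. Corank 2; j^3 = -(3*x + 2*y)^3 is a perfect cube, so E-series; the 5-jet and mu = 8 give E_8.

8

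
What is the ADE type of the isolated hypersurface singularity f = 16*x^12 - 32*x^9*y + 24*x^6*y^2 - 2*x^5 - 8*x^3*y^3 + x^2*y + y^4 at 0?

The Hessian of f at 0 has rank 0. Corank 2; j^3 = x^2*y has shape L^2 M (L != M), so D-series; mu = 5 gives D_5.

D_5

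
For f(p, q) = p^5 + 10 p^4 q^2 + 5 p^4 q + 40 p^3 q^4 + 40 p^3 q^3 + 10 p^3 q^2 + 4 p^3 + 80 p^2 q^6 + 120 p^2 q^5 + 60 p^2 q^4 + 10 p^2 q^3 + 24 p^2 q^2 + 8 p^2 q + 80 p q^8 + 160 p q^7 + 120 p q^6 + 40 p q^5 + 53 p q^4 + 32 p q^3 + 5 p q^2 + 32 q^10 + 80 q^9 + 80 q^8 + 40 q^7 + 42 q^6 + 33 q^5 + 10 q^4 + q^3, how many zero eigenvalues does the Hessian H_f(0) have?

2

Hessian at 0 has rank 0.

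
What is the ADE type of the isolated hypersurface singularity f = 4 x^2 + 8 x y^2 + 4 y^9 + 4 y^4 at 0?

A_{8}

The Hessian of f at 0 has rank 1. Corank 1: A-series; mu = 8 gives A_8.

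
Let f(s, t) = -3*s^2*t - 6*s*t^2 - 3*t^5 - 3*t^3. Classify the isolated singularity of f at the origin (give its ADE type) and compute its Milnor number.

The Hessian of f at 0 has rank 0. Corank 2; j^3 = -3*t*(s + t)^2 has shape L^2 M (L != M), so D-series; mu = 6 gives D_6.

Type D_6, Milnor number mu = 6.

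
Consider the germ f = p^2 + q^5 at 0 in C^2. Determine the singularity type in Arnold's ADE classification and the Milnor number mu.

Type A4, Milnor number mu = 4.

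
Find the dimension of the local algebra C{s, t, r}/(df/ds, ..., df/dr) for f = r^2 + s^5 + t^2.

4

The Hessian of f at 0 has rank 2. Corank 1: A-series; mu = 4 gives A_4.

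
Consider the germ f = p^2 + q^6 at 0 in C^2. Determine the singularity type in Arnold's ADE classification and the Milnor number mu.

The Hessian of f at 0 has rank 1. Corank 1: A-series; mu = 5 gives A_5.

Type A5, Milnor number mu = 5.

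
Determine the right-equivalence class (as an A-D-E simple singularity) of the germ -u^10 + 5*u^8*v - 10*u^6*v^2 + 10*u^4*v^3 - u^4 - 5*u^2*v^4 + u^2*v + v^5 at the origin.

D_6

The Hessian of f at 0 is [[0, 0], [0, 0]] with rank 0, so corank 2. A Groebner basis of the Jacobian ideal J(f) in C{u,v} is {u^2/5 + v^4, u^3, u*v}; counting standard monomials gives mu = 6. Corank 2; j^3 = u^2*v has shape L^2 M (L != M), so D-series; mu = 6 gives D_6.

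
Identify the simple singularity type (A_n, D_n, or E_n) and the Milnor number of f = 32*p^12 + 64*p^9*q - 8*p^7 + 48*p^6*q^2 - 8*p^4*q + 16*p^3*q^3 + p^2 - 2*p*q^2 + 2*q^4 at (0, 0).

The Hessian of f at 0 has rank 1. Corank 1: A-series; mu = 3 gives A_3.

Type A_3, Milnor number mu = 3.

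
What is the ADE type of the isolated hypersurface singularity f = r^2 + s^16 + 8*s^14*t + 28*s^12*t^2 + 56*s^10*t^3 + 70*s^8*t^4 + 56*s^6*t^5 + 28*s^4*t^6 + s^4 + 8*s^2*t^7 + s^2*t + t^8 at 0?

The Hessian of f at 0 is [[0, 0, 0], [0, 0, 0], [0, 0, 2]] with rank 1, so corank 2. A Groebner basis of the Jacobian ideal J(f) in C{s,t,r} is {s^2/8 + t^7, s^3, s*t, r}; counting standard monomials gives mu = 9. Corank 2; j^3 = s^2*t has shape L^2 M (L != M), so D-series; mu = 9 gives D_9.

D9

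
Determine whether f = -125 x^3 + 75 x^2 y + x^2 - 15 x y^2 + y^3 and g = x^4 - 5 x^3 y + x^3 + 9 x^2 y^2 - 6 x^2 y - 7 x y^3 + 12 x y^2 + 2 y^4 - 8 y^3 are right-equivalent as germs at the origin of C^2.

No.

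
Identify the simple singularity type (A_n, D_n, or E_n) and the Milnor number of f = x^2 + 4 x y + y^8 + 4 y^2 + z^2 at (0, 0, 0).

The Hessian of f at 0 is [[2, 4, 0], [4, 8, 0], [0, 0, 2]] with rank 2, so corank 1. A Groebner basis of the Jacobian ideal J(f) in C{x,y,z} is {y^7, x + 2*y, z}; counting standard monomials gives mu = 7. Corank 1: A-series; mu = 7 gives A_7.

Type A7, Milnor number mu = 7.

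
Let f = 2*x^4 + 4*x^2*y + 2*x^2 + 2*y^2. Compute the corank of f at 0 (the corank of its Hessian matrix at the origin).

0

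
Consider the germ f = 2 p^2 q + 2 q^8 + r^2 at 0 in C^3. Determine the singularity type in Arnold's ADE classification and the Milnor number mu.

Type D_{9}, Milnor number mu = 9.

The Hessian of f at 0 is [[0, 0, 0], [0, 0, 0], [0, 0, 2]] with rank 1, so corank 2. A Groebner basis of the Jacobian ideal J(f) in C{p,q,r} is {p^2/8 + q^7, p^3, p*q, r}; counting standard monomials gives mu = 9. Corank 2; j^3 = 2*p^2*q has shape L^2 M (L != M), so D-series; mu = 9 gives D_9.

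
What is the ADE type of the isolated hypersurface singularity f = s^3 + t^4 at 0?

The Hessian of f at 0 has rank 0. Corank 2; j^3 = s^3 is a perfect cube, so E-series; the 4-jet and mu = 6 give E_6.

E6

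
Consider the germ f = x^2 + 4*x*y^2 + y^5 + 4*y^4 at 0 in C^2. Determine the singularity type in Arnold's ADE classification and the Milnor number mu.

Type A_{4}, Milnor number mu = 4.

The Hessian of f at 0 is [[2, 0], [0, 0]] with rank 1, so corank 1. A Groebner basis of the Jacobian ideal J(f) in C{x,y} is {x^2, x/2 + y^2}; counting standard monomials gives mu = 4. Corank 1: A-series; mu = 4 gives A_4.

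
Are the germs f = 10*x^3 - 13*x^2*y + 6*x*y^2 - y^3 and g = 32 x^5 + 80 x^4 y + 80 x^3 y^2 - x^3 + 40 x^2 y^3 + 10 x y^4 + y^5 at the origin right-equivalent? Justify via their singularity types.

No.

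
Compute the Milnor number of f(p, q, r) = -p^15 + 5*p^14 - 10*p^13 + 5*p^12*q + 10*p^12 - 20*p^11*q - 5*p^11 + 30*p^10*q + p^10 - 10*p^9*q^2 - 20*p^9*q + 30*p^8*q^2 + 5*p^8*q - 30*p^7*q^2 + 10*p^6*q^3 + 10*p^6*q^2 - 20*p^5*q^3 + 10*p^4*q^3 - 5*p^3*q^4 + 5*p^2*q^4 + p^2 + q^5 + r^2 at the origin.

The Hessian of f at 0 is [[2, 0, 0], [0, 0, 0], [0, 0, 2]] with rank 2, so corank 1. A Groebner basis of the Jacobian ideal J(f) in C{p,q,r} is {q^4, p, r}; counting standard monomials gives mu = 4. Corank 1: A-series; mu = 4 gives A_4.

4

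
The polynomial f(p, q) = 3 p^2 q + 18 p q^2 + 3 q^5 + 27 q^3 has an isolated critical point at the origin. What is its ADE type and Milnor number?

Type D6, Milnor number mu = 6.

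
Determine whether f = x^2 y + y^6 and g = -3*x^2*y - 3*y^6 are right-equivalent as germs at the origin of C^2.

The Hessian of f at 0 is [[0, 0], [0, 0]] with rank 0, so corank 2. A Groebner basis of the Jacobian ideal J(f) in C{x,y} is {x^2/6 + y^5, x^3, x*y}; counting standard monomials gives mu = 7. Corank 2; j^3 = x^2*y has shape L^2 M (L != M), so D-series; mu = 7 gives D_7. The Hessian of g at 0 is [[0, 0], [0, 0]] with rank 0, so corank 2. A Groebner basis of the Jacobian ideal J(g) in C{x,y} is {x^2/6 + y^5, x^3, x*y}; counting standard monomials gives mu = 7. Corank 2; j^3 = -3*x^2*y has shape L^2 M (L != M), so D-series; mu = 7 gives D_7. Both have type D_7, hence right-equivalent.

Yes.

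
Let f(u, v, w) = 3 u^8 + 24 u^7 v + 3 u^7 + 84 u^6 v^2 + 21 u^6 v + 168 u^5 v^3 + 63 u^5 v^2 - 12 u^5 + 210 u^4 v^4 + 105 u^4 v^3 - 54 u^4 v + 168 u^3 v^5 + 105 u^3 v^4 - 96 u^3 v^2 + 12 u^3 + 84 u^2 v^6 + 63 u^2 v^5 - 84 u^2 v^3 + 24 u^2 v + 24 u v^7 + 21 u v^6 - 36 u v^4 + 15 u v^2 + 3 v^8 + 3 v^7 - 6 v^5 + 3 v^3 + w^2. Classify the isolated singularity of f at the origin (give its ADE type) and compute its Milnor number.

Type D_{9}, Milnor number mu = 9.

The Hessian of f at 0 has rank 1. Corank 2; j^3 = 3*(u + v)*(2*u + v)^2 has shape L^2 M (L != M), so D-series; mu = 9 gives D_9.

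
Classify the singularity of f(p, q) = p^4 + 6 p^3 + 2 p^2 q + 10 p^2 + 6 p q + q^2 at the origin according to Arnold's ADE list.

A_{1}

The Hessian of f at 0 is [[20, 6], [6, 2]] with rank 2, so corank 0. A Groebner basis of the Jacobian ideal J(f) in C{p,q} is {p, q}; counting standard monomials gives mu = 1. Corank 0: nondegenerate Morse point, so A_1.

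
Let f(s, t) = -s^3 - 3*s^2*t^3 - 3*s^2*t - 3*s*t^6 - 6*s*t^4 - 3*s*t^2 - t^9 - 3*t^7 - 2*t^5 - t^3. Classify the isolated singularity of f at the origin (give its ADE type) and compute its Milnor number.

Type E_{8}, Milnor number mu = 8.

The Hessian of f at 0 has rank 0. Corank 2; j^3 = -(s + t)^3 is a perfect cube, so E-series; the 5-jet and mu = 8 give E_8.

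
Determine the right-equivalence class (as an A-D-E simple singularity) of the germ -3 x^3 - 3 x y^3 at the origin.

E7

The Hessian of f at 0 has rank 0. Corank 2; j^3 = -3*x^3 is a perfect cube, so E-series; the 4-jet and mu = 7 give E_7.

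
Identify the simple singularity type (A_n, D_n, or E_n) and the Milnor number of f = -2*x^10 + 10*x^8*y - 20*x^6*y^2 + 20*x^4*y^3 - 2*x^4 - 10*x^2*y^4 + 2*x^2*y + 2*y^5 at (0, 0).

Type D_6, Milnor number mu = 6.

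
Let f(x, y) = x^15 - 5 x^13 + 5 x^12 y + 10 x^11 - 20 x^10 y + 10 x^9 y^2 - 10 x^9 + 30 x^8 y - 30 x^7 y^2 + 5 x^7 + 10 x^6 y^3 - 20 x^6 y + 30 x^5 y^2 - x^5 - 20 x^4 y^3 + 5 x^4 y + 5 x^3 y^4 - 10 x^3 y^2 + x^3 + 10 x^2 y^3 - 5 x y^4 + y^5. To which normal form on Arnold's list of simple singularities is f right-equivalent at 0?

E_{8}

The Hessian of f at 0 has rank 0. Corank 2; j^3 = x^3 is a perfect cube, so E-series; the 5-jet and mu = 8 give E_8.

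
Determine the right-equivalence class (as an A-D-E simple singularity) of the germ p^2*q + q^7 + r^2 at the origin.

D8

The Hessian of f at 0 has rank 1. Corank 2; j^3 = p^2*q has shape L^2 M (L != M), so D-series; mu = 8 gives D_8.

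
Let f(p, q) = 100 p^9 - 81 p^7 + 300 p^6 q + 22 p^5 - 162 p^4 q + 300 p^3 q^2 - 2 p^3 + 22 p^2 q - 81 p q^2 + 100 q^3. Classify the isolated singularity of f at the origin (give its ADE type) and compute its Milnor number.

Type D_4, Milnor number mu = 4.

The Hessian of f at 0 has rank 0. Corank 2; j^3 = -(p - 4*q)*(2*p^2 - 14*p*q + 25*q^2) splits into three distinct lines over C (the quadratic factor has nonzero discriminant), so D_4.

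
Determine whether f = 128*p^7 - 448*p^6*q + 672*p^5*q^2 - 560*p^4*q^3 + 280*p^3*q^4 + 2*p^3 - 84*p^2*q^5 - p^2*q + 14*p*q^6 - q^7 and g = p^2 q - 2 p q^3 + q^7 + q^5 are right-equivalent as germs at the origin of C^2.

Yes.

The Hessian of f at 0 has rank 0. Corank 2; j^3 = p^2*(2*p - q) has shape L^2 M (L != M), so D-series; mu = 8 gives D_8. The Hessian of g at 0 has rank 0. Corank 2; j^3 = p^2*q has shape L^2 M (L != M), so D-series; mu = 8 gives D_8. Both have type D_8, hence right-equivalent.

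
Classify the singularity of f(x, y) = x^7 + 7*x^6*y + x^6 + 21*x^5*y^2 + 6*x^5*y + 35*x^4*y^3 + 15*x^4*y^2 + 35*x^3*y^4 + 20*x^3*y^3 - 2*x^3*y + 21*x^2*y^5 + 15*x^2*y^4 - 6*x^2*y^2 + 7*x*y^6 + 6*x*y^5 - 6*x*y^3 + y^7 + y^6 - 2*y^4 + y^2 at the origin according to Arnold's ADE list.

The Hessian of f at 0 is [[0, 0], [0, 2]] with rank 1, so corank 1. A Groebner basis of the Jacobian ideal J(f) in C{x,y} is {x^3 + 3*x^2*y - y, y^2}; counting standard monomials gives mu = 6. Corank 1: A-series; mu = 6 gives A_6.

A_6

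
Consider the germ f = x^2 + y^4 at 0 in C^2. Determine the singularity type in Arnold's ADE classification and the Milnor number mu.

The Hessian of f at 0 is [[2, 0], [0, 0]] with rank 1, so corank 1. A Groebner basis of the Jacobian ideal J(f) in C{x,y} is {y^3, x}; counting standard monomials gives mu = 3. Corank 1: A-series; mu = 3 gives A_3.

Type A_{3}, Milnor number mu = 3.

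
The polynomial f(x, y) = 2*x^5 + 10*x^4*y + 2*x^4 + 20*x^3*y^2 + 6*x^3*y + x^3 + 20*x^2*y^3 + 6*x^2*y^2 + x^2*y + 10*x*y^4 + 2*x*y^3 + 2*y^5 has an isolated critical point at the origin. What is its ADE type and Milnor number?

Type D_{6}, Milnor number mu = 6.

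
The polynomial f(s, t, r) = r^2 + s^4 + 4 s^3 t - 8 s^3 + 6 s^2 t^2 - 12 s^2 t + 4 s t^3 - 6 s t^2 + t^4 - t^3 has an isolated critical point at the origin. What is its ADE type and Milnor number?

Type E6, Milnor number mu = 6.

The Hessian of f at 0 has rank 1. Corank 2; j^3 = -(2*s + t)^3 is a perfect cube, so E-series; the 4-jet and mu = 6 give E_6.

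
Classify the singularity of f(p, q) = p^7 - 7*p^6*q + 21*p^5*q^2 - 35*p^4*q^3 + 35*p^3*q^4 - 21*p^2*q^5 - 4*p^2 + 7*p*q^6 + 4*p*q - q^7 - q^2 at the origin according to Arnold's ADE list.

A6

The Hessian of f at 0 is [[-8, 4], [4, -2]] with rank 1, so corank 1. A Groebner basis of the Jacobian ideal J(f) in C{p,q} is {q^6, p - q/2}; counting standard monomials gives mu = 6. Corank 1: A-series; mu = 6 gives A_6.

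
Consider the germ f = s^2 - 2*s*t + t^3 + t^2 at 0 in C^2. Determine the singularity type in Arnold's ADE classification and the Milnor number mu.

The Hessian of f at 0 has rank 1. Corank 1: A-series; mu = 2 gives A_2.

Type A_{2}, Milnor number mu = 2.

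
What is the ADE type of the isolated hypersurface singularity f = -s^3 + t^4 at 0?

E6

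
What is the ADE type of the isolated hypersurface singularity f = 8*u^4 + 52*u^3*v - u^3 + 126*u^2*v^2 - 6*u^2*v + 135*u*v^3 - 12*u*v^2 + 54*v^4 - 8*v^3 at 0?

The Hessian of f at 0 is [[0, 0], [0, 0]] with rank 0, so corank 2. A Groebner basis of the Jacobian ideal J(f) in C{u,v} is {3*u^2/4 + 3*u*v + v^4 + v^3/4 + 3*v^2, u^3 - 21*u^2/2 - 42*u*v + 9*v^3/2 - 42*v^2, u^2*v + 15*u^2/4 + 15*u*v - 11*v^3/4 + 15*v^2, -u^2 + u*v^2 - 4*u*v + 5*v^3/3 - 4*v^2}; counting standard monomials gives mu = 7. Corank 2; j^3 = -(u + 2*v)^3 is a perfect cube, so E-series; the 4-jet and mu = 7 give E_7.

E7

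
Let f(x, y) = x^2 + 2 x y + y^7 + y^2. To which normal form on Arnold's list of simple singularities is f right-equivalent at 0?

A_{6}

The Hessian of f at 0 has rank 1. Corank 1: A-series; mu = 6 gives A_6.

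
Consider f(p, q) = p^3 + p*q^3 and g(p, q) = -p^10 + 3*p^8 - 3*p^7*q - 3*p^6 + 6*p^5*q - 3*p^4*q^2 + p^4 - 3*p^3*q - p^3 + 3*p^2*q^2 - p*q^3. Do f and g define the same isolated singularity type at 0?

Yes.

The Hessian of f at 0 is [[0, 0], [0, 0]] with rank 0, so corank 2. A Groebner basis of the Jacobian ideal J(f) in C{p,q} is {p^3, p*q^2, 3*p^2 + q^3}; counting standard monomials gives mu = 7. Corank 2; j^3 = p^3 is a perfect cube, so E-series; the 4-jet and mu = 7 give E_7. The Hessian of g at 0 is [[0, 0], [0, 0]] with rank 0, so corank 2. A Groebner basis of the Jacobian ideal J(g) in C{p,q} is {3*p^2 + q^4 + q^3, p^3, p^2*q - p^2 - q^3/3, -2*p^2 + p*q^2 - 2*q^3/3}; counting standard monomials gives mu = 7. Corank 2; j^3 = -p^3 is a perfect cube, so E-series; the 4-jet and mu = 7 give E_7. Both have type E_7, hence right-equivalent.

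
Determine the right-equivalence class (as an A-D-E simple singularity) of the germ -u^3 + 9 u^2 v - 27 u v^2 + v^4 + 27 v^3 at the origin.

E_{6}

The Hessian of f at 0 has rank 0. Corank 2; j^3 = -(u - 3*v)^3 is a perfect cube, so E-series; the 4-jet and mu = 6 give E_6.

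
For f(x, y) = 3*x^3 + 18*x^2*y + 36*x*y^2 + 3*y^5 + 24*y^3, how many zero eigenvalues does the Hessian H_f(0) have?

2

The Hessian at 0 is [[0, 0], [0, 0]] of rank 0; hence corank 2.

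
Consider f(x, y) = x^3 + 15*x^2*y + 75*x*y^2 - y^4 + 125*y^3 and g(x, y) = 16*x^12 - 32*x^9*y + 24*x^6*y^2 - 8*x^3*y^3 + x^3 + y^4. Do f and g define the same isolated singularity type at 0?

The Hessian of f at 0 has rank 0. Corank 2; j^3 = (x + 5*y)^3 is a perfect cube, so E-series; the 4-jet and mu = 6 give E_6. The Hessian of g at 0 has rank 0. Corank 2; j^3 = x^3 is a perfect cube, so E-series; the 4-jet and mu = 6 give E_6. Both have type E_6, hence right-equivalent.

Yes.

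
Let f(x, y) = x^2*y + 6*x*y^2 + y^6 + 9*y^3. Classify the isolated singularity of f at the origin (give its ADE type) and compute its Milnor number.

The Hessian of f at 0 has rank 0. Corank 2; j^3 = y*(x + 3*y)^2 has shape L^2 M (L != M), so D-series; mu = 7 gives D_7.

Type D_{7}, Milnor number mu = 7.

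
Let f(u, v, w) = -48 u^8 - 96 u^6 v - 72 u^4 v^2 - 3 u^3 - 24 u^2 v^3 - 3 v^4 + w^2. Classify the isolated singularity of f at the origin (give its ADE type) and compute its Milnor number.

Type E_6, Milnor number mu = 6.

The Hessian of f at 0 has rank 1. Corank 2; j^3 = -3*u^3 is a perfect cube, so E-series; the 4-jet and mu = 6 give E_6.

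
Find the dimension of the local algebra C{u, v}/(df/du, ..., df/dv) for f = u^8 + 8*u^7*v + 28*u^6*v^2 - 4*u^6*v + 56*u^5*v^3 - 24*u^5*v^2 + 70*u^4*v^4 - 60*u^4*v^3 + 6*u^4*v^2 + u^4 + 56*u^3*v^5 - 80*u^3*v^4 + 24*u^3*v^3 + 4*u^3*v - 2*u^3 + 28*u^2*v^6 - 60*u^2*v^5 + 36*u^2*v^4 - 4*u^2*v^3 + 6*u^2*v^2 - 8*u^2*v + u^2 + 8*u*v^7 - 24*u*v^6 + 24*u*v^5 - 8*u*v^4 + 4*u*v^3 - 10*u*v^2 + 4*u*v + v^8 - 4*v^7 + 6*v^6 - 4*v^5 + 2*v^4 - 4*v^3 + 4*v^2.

3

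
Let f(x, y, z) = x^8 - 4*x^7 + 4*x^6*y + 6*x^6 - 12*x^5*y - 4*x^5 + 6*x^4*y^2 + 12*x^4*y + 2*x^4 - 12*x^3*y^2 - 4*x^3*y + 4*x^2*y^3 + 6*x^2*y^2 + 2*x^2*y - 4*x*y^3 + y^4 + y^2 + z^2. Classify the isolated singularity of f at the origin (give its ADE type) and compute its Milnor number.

The Hessian of f at 0 has rank 2. Corank 1: A-series; mu = 3 gives A_3.

Type A_{3}, Milnor number mu = 3.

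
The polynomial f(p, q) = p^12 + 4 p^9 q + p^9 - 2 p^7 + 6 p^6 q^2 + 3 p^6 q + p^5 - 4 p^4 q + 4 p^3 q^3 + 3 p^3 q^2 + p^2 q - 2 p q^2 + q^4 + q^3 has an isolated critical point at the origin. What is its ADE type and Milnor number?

The Hessian of f at 0 is [[0, 0], [0, 0]] with rank 0, so corank 2. A Groebner basis of the Jacobian ideal J(f) in C{p,q} is {p^3 + p^2/4 - q^2/4, p^2/4 + q^3 - q^2/4, p*q - q^2}; counting standard monomials gives mu = 5. Corank 2; j^3 = q*(p - q)^2 has shape L^2 M (L != M), so D-series; mu = 5 gives D_5.

Type D_{5}, Milnor number mu = 5.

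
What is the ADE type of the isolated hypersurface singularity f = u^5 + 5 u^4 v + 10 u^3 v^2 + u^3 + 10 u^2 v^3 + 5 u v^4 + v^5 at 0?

E_{8}

The Hessian of f at 0 has rank 0. Corank 2; j^3 = u^3 is a perfect cube, so E-series; the 5-jet and mu = 8 give E_8.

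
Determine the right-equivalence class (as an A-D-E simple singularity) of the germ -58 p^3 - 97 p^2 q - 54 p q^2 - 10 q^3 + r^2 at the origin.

D4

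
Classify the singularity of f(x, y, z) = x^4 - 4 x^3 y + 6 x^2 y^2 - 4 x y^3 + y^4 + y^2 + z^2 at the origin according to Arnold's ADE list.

A_3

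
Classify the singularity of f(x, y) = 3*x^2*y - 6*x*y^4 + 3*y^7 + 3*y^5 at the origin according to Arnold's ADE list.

D_{6}

The Hessian of f at 0 has rank 0. Corank 2; j^3 = 3*x^2*y has shape L^2 M (L != M), so D-series; mu = 6 gives D_6.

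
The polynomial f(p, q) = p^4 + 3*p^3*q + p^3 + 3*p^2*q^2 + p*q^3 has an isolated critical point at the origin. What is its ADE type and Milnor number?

Type E7, Milnor number mu = 7.

The Hessian of f at 0 has rank 0. Corank 2; j^3 = p^3 is a perfect cube, so E-series; the 4-jet and mu = 7 give E_7.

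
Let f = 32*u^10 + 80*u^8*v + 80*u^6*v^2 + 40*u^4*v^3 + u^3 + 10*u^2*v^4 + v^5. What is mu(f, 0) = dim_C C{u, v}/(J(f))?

8

The Hessian of f at 0 has rank 0. Corank 2; j^3 = u^3 is a perfect cube, so E-series; the 5-jet and mu = 8 give E_8.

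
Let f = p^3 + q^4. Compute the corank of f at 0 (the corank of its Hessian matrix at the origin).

Hessian at 0 has rank 0.

2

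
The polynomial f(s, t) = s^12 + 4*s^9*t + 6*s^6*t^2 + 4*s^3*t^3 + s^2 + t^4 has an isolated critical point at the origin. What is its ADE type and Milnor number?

Type A_3, Milnor number mu = 3.

The Hessian of f at 0 is [[2, 0], [0, 0]] with rank 1, so corank 1. A Groebner basis of the Jacobian ideal J(f) in C{s,t} is {t^3, s}; counting standard monomials gives mu = 3. Corank 1: A-series; mu = 3 gives A_3.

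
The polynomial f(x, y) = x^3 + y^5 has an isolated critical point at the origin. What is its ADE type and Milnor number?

Type E_{8}, Milnor number mu = 8.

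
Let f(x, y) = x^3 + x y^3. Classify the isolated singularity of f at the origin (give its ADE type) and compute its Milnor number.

The Hessian of f at 0 is [[0, 0], [0, 0]] with rank 0, so corank 2. A Groebner basis of the Jacobian ideal J(f) in C{x,y} is {x^3, x*y^2, 3*x^2 + y^3}; counting standard monomials gives mu = 7. Corank 2; j^3 = x^3 is a perfect cube, so E-series; the 4-jet and mu = 7 give E_7.

Type E_7, Milnor number mu = 7.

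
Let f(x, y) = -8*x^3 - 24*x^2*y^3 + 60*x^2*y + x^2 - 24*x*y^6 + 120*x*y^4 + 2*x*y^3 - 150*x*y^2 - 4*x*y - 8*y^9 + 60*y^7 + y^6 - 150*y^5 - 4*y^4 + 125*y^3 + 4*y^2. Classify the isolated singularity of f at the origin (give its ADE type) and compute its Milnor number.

Type A_2, Milnor number mu = 2.

The Hessian of f at 0 is [[2, -4], [-4, 8]] with rank 1, so corank 1. A Groebner basis of the Jacobian ideal J(f) in C{x,y} is {y^2, x - 2*y}; counting standard monomials gives mu = 2. Corank 1: A-series; mu = 2 gives A_2.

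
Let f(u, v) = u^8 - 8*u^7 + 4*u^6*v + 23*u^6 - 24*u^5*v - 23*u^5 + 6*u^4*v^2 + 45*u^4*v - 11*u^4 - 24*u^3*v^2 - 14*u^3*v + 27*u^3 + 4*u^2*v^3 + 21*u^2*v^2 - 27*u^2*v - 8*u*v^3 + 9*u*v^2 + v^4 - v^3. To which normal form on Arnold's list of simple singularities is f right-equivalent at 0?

E6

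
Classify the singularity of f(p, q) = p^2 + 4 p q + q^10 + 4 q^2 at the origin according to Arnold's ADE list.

A_{9}

The Hessian of f at 0 has rank 1. Corank 1: A-series; mu = 9 gives A_9.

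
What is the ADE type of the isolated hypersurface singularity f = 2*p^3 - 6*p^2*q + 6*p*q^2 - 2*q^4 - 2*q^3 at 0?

The Hessian of f at 0 is [[0, 0], [0, 0]] with rank 0, so corank 2. A Groebner basis of the Jacobian ideal J(f) in C{p,q} is {q^3, p^2 - 2*p*q + q^2}; counting standard monomials gives mu = 6. Corank 2; j^3 = 2*(p - q)^3 is a perfect cube, so E-series; the 4-jet and mu = 6 give E_6.

E6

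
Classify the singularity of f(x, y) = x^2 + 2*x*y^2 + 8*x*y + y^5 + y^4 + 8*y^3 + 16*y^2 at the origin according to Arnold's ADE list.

A4

The Hessian of f at 0 is [[2, 8], [8, 32]] with rank 1, so corank 1. A Groebner basis of the Jacobian ideal J(f) in C{x,y} is {x^2 + 8*x*y - 16*x - 64*y, x + y^2 + 4*y}; counting standard monomials gives mu = 4. Corank 1: A-series; mu = 4 gives A_4.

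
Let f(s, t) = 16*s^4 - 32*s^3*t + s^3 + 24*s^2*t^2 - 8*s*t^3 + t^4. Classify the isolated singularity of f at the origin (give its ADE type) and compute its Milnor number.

Type E_6, Milnor number mu = 6.

The Hessian of f at 0 has rank 0. Corank 2; j^3 = s^3 is a perfect cube, so E-series; the 4-jet and mu = 6 give E_6.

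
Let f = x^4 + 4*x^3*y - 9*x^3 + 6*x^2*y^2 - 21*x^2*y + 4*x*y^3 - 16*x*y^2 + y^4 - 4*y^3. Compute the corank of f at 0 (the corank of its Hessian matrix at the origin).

Hessian at 0 has rank 0.

2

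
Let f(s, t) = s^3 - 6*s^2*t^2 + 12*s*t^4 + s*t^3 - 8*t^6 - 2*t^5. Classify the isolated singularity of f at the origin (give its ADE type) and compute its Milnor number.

Type E7, Milnor number mu = 7.

The Hessian of f at 0 has rank 0. Corank 2; j^3 = s^3 is a perfect cube, so E-series; the 4-jet and mu = 7 give E_7.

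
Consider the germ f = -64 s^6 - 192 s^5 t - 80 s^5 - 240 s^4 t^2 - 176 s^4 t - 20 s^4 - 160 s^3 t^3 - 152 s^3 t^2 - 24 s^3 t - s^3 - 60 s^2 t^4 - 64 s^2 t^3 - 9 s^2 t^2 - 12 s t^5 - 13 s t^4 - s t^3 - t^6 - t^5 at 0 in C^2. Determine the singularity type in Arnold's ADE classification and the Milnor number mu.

The Hessian of f at 0 is [[0, 0], [0, 0]] with rank 0, so corank 2. A Groebner basis of the Jacobian ideal J(f) in C{s,t} is {-3*s^2/5 + t^4 - t^3/5, s^3, s^2*t + s^2/5 + t^3/15, -s^2/5 + s*t^2 - t^3/15}; counting standard monomials gives mu = 7. Corank 2; j^3 = -s^3 is a perfect cube, so E-series; the 4-jet and mu = 7 give E_7.

Type E_7, Milnor number mu = 7.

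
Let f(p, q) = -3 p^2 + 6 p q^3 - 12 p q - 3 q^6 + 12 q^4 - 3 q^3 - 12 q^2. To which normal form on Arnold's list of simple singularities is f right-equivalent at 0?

A2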